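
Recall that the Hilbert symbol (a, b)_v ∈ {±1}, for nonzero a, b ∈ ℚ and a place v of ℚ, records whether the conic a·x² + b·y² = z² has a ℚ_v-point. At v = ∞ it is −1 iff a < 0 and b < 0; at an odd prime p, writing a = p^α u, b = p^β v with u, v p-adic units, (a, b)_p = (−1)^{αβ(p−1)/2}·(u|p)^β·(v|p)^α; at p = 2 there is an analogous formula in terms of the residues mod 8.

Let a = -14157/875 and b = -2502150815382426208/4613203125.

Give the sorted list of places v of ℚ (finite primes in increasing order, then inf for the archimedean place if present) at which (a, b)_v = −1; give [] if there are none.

[5, 11, 13, inf]

Mod squares: a ≡ -455, b ≡ -110. Check v ∈ {∞, 2, 3, 5, 7, 11, 13, 19, 31}.
v=31: a=31^0·(≡28), b=31^2·(≡7) mod 31; (28|31)=+1, (7|31)=+1; (−1)^{0·2·15}·(+1)^2·(+1)^0 = +1.
v=2: v_2(a)=0, v_2(b)=5; units ≡ 1, 1 (mod 8); ε·ε+αω+βω = 0·0+0·0+5·0 ≡ 0  ⇒  (a,b)_2 = +1.
v=13: a=13^1·(≡4), b=13^4·(≡6) mod 13; (4|13)=+1, (6|13)=-1; (−1)^{1·4·6}·(+1)^4·(-1)^1 = -1.
v=5: a=5^-3·(≡4), b=5^-7·(≡3) mod 5; (4|5)=+1, (3|5)=-1; (−1)^{-3·-7·2}·(+1)^-7·(-1)^-3 = -1.
v=19: a=19^0·(≡17), b=19^2·(≡4) mod 19; (17|19)=+1, (4|19)=+1; (−1)^{0·2·9}·(+1)^2·(+1)^0 = +1.
v=7: a=7^-1·(≡3), b=7^2·(≡1) mod 7; (3|7)=-1, (1|7)=+1; (−1)^{-1·2·3}·(-1)^2·(+1)^-1 = +1.
v=∞: -455 < 0 and -110 < 0  ⇒  (a,b)_∞ = -1.
v=11: a=11^2·(≡8), b=11^5·(≡3) mod 11; (8|11)=-1, (3|11)=+1; (−1)^{2·5·5}·(-1)^5·(+1)^2 = -1.
v=3: a=3^2·(≡1), b=3^-10·(≡1) mod 3; (1|3)=+1, (1|3)=+1; (−1)^{2·-10·1}·(+1)^-10·(+1)^2 = +1.
Ram(-455, -110) = {5, 11, 13, ∞}; no ℚ_5-point on the conic.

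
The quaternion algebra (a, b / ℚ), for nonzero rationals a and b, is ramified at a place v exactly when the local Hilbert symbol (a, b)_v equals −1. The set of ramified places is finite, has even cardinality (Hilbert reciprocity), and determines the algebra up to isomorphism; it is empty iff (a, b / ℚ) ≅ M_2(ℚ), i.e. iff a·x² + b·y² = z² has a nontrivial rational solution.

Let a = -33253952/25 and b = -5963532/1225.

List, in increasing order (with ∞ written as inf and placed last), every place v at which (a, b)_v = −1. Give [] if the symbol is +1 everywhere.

[17, 23, 31, inf]

(a, b) ≡ (-519593, -1490883) mod (ℚ^×)²; places V = {2, 3, 5, 7, 17, 19, 23, 29, 31, 41, ∞}.
(a,b)_23: α=1, u≡1; β=1, v≡3 (mod 23); (1|23)=+1, (3|23)=+1; sign (−1)^1·+1^1·+1^1 = -1.
(a,b)_5: α=-2, u≡3; β=-2, v≡2 (mod 5); (3|5)=-1, (2|5)=-1; sign (−1)^0·-1^-2·-1^-2 = +1.
(a,b)_31: α=0, u≡11; β=1, v≡28 (mod 31); (11|31)=-1, (28|31)=+1; sign (−1)^0·-1^1·+1^0 = -1.
(a,b)_2: α=6, β=2; u≡7, v≡5 (mod 8); ε(u)ε(v)=1·0, αω(v)=6·1, βω(u)=2·0; sum ≡ 0  ⇒  +1.
(a,b)_3: α=0, u≡1; β=1, v≡1 (mod 3); (1|3)=+1, (1|3)=+1; sign (−1)^0·+1^1·+1^0 = +1.
(a,b)_29: α=1, u≡7; β=0, v≡4 (mod 29); (7|29)=+1, (4|29)=+1; sign (−1)^0·+1^0·+1^1 = +1.
(a,b)_∞: sgn(-519593)=−, sgn(-1490883)=−, so -1.
(a,b)_17: α=0, u≡11; β=1, v≡16 (mod 17); (11|17)=-1, (16|17)=+1; sign (−1)^0·-1^1·+1^0 = -1.
(a,b)_19: α=1, u≡12; β=0, v≡4 (mod 19); (12|19)=-1, (4|19)=+1; sign (−1)^0·-1^0·+1^1 = +1.
(a,b)_41: α=1, u≡16; β=1, v≡5 (mod 41); (16|41)=+1, (5|41)=+1; sign (−1)^0·+1^1·+1^1 = +1.
(a,b)_7: α=0, u≡6; β=-2, v≡5 (mod 7); (6|7)=-1, (5|7)=-1; sign (−1)^0·-1^-2·-1^0 = +1.
Ram(-519593, -1490883) = {17, 23, 31, ∞}; no ℚ_17-point on the conic.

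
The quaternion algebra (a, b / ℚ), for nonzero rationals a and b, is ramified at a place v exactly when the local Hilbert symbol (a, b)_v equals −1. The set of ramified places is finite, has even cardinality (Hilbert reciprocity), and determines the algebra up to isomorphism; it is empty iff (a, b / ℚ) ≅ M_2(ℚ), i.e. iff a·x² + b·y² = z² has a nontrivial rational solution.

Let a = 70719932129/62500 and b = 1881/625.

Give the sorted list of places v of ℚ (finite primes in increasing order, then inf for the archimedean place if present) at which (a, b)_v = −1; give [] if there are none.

(a, b) ≡ (33041, 209) mod (ℚ^×)²; places V = {2, 3, 5, 7, 11, 19, 37, 47, ∞}.
(a,b)_3: α=0, u≡2; β=2, v≡2 (mod 3); (2|3)=-1, (2|3)=-1; sign (−1)^0·-1^2·-1^0 = +1.
(a,b)_2: α=-2, β=0; u≡1, v≡1 (mod 8); ε(u)ε(v)=0·0, αω(v)=-2·0, βω(u)=0·0; sum ≡ 0  ⇒  +1.
(a,b)_47: α=1, u≡26; β=0, v≡37 (mod 47); (26|47)=-1, (37|47)=+1; sign (−1)^0·-1^0·+1^1 = +1.
(a,b)_19: α=3, u≡18; β=1, v≡17 (mod 19); (18|19)=-1, (17|19)=+1; sign (−1)^1·-1^1·+1^3 = +1.
(a,b)_11: α=2, u≡7; β=1, v≡8 (mod 11); (7|11)=-1, (8|11)=-1; sign (−1)^0·-1^1·-1^2 = -1.
(a,b)_7: α=2, u≡2; β=0, v≡6 (mod 7); (2|7)=+1, (6|7)=-1; sign (−1)^0·+1^0·-1^2 = +1.
(a,b)_5: α=-6, u≡1; β=-4, v≡1 (mod 5); (1|5)=+1, (1|5)=+1; sign (−1)^0·+1^-4·+1^-6 = +1.
(a,b)_37: α=1, u≡32; β=0, v≡20 (mod 37); (32|37)=-1, (20|37)=-1; sign (−1)^0·-1^0·-1^1 = -1.
(a,b)_∞: sgn(33041)=+, sgn(209)=+, so +1.
Ram(33041, 209) = {11, 37}; no ℚ_11-point on the conic.

[11, 37]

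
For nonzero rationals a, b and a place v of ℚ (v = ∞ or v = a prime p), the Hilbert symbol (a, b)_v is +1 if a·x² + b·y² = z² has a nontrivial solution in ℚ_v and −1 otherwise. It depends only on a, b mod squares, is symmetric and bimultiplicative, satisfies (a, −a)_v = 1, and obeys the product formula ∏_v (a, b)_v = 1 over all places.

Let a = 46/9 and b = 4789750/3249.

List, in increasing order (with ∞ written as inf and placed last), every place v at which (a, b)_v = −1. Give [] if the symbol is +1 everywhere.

Mod squares: a ≡ 46, b ≡ 3910. Check v ∈ {∞, 2, 3, 5, 7, 17, 19, 23}.
v=23: a=23^1·(≡13), b=23^1·(≡9) mod 23; (13|23)=+1, (9|23)=+1; (−1)^{1·1·11}·(+1)^1·(+1)^1 = -1.
v=∞: 46 > 0 and 3910 > 0  ⇒  (a,b)_∞ = +1.
v=7: a=7^0·(≡2), b=7^2·(≡2) mod 7; (2|7)=+1, (2|7)=+1; (−1)^{0·2·3}·(+1)^2·(+1)^0 = +1.
v=19: a=19^0·(≡3), b=19^-2·(≡15) mod 19; (3|19)=-1, (15|19)=-1; (−1)^{0·-2·9}·(-1)^-2·(-1)^0 = +1.
v=17: a=17^0·(≡7), b=17^1·(≡13) mod 17; (7|17)=-1, (13|17)=+1; (−1)^{0·1·8}·(-1)^1·(+1)^0 = -1.
v=2: v_2(a)=1, v_2(b)=1; units ≡ 7, 3 (mod 8); ε·ε+αω+βω = 1·1+1·1+1·0 ≡ 0  ⇒  (a,b)_2 = +1.
v=3: a=3^-2·(≡1), b=3^-2·(≡1) mod 3; (1|3)=+1, (1|3)=+1; (−1)^{-2·-2·1}·(+1)^-2·(+1)^-2 = +1.
v=5: a=5^0·(≡4), b=5^3·(≡2) mod 5; (4|5)=+1, (2|5)=-1; (−1)^{0·3·2}·(+1)^3·(-1)^0 = +1.
Ram(46, 3910) = {17, 23}; no ℚ_17-point on the conic.

[17, 23]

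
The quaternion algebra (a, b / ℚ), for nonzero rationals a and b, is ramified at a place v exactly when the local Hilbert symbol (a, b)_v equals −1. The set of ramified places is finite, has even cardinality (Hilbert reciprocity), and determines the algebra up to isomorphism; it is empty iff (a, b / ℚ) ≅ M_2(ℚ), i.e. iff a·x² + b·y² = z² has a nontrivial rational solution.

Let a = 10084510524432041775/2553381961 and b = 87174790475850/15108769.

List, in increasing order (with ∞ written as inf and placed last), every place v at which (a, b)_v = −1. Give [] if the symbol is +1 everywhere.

Mod squares: a ≡ 1271, b ≡ 38874. Check v ∈ {∞, 2, 3, 5, 7, 11, 13, 19, 23, 31, 41}.
v=31: a=31^1·(≡19), b=31^1·(≡16) mod 31; (19|31)=+1, (16|31)=+1; (−1)^{1·1·15}·(+1)^1·(+1)^1 = -1.
v=41: a=41^3·(≡4), b=41^2·(≡11) mod 41; (4|41)=+1, (11|41)=-1; (−1)^{3·2·20}·(+1)^2·(-1)^3 = -1.
v=11: a=11^4·(≡10), b=11^3·(≡3) mod 11; (10|11)=-1, (3|11)=+1; (−1)^{4·3·5}·(-1)^3·(+1)^4 = -1.
v=5: a=5^2·(≡1), b=5^2·(≡1) mod 5; (1|5)=+1, (1|5)=+1; (−1)^{2·2·2}·(+1)^2·(+1)^2 = +1.
v=7: a=7^2·(≡1), b=7^2·(≡5) mod 7; (1|7)=+1, (5|7)=-1; (−1)^{2·2·3}·(+1)^2·(-1)^2 = +1.
v=∞: 1271 > 0 and 38874 > 0  ⇒  (a,b)_∞ = +1.
v=3: a=3^6·(≡2), b=3^3·(≡1) mod 3; (2|3)=-1, (1|3)=+1; (−1)^{6·3·1}·(-1)^3·(+1)^6 = -1.
v=19: a=19^2·(≡17), b=19^1·(≡15) mod 19; (17|19)=+1, (15|19)=-1; (−1)^{2·1·9}·(+1)^1·(-1)^2 = +1.
v=2: v_2(a)=0, v_2(b)=1; units ≡ 7, 5 (mod 8); ε·ε+αω+βω = 1·0+0·1+1·0 ≡ 0  ⇒  (a,b)_2 = +1.
v=13: a=13^-6·(≡10), b=13^-4·(≡10) mod 13; (10|13)=+1, (10|13)=+1; (−1)^{-6·-4·6}·(+1)^-4·(+1)^-6 = +1.
v=23: a=23^-2·(≡8), b=23^-2·(≡6) mod 23; (8|23)=+1, (6|23)=+1; (−1)^{-2·-2·11}·(+1)^-2·(+1)^-2 = +1.
(1271, 38874 / ℚ) ramifies at {3, 11, 31, 41}: a division algebra.

[3, 11, 31, 41]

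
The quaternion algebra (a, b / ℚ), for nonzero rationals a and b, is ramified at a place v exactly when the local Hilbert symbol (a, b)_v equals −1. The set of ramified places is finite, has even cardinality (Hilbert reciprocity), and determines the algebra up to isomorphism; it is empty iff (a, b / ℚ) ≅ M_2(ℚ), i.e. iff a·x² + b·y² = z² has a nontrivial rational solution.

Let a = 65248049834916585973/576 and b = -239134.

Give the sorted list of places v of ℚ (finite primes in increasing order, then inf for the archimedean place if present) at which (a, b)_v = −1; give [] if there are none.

(a, b) ≡ (258013, -239134) mod (ℚ^×)²; places V = {2, 3, 7, 19, 29, 31, 41, ∞}.
(a,b)_41: α=1, u≡9; β=0, v≡19 (mod 41); (9|41)=+1, (19|41)=-1; sign (−1)^0·+1^0·-1^1 = -1.
(a,b)_19: α=4, u≡10; β=1, v≡11 (mod 19); (10|19)=-1, (11|19)=+1; sign (−1)^0·-1^1·+1^4 = -1.
(a,b)_∞: sgn(258013)=+, sgn(-239134)=−, so +1.
(a,b)_2: α=-6, β=1; u≡5, v≡1 (mod 8); ε(u)ε(v)=0·0, αω(v)=-6·0, βω(u)=1·1; sum ≡ 1  ⇒  -1.
(a,b)_3: α=-2, u≡1; β=0, v≡2 (mod 3); (1|3)=+1, (2|3)=-1; sign (−1)^0·+1^0·-1^-2 = +1.
(a,b)_29: α=3, u≡6; β=1, v≡19 (mod 29); (6|29)=+1, (19|29)=-1; sign (−1)^0·+1^1·-1^3 = -1.
(a,b)_31: α=3, u≡15; β=1, v≡5 (mod 31); (15|31)=-1, (5|31)=+1; sign (−1)^1·-1^1·+1^3 = +1.
(a,b)_7: α=5, u≡1; β=1, v≡5 (mod 7); (1|7)=+1, (5|7)=-1; sign (−1)^1·+1^1·-1^5 = +1.
Ram(258013, -239134) = {2, 19, 29, 41}; no ℚ_2-point on the conic.

[2, 19, 29, 41]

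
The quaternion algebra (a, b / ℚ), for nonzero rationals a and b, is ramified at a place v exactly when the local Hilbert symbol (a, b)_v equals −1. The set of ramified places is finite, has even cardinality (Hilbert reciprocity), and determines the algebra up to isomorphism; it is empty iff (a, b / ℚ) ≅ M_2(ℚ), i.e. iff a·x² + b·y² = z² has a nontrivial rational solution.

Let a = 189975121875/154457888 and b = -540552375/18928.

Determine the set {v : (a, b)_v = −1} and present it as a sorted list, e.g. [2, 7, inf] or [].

[2, 3, 7, 11]

Mod squares: a ≡ 2310, b ≡ -385. Check v ∈ {∞, 2, 3, 5, 7, 11, 13, 19}.
v=5: a=5^5·(≡3), b=5^3·(≡2) mod 5; (3|5)=-1, (2|5)=-1; (−1)^{5·3·2}·(-1)^3·(-1)^5 = +1.
v=19: a=19^2·(≡17), b=19^2·(≡18) mod 19; (17|19)=+1, (18|19)=-1; (−1)^{2·2·9}·(+1)^2·(-1)^2 = +1.
v=11: a=11^1·(≡3), b=11^3·(≡9) mod 11; (3|11)=+1, (9|11)=+1; (−1)^{1·3·5}·(+1)^3·(+1)^1 = -1.
v=13: a=13^-6·(≡1), b=13^-2·(≡5) mod 13; (1|13)=+1, (5|13)=-1; (−1)^{-6·-2·6}·(+1)^-2·(-1)^-6 = +1.
v=7: a=7^1·(≡1), b=7^-1·(≡4) mod 7; (1|7)=+1, (4|7)=+1; (−1)^{1·-1·3}·(+1)^-1·(+1)^1 = -1.
v=3: a=3^7·(≡2), b=3^2·(≡2) mod 3; (2|3)=-1, (2|3)=-1; (−1)^{7·2·1}·(-1)^2·(-1)^7 = -1.
v=∞: 2310 > 0 and -385 < 0  ⇒  (a,b)_∞ = +1.
v=2: v_2(a)=-5, v_2(b)=-4; units ≡ 3, 7 (mod 8); ε·ε+αω+βω = 1·1+-5·0+-4·1 ≡ 1  ⇒  (a,b)_2 = -1.
|Ram(2310, -385)| = 4, even; anisotropic at {2, 3, 7, 11}.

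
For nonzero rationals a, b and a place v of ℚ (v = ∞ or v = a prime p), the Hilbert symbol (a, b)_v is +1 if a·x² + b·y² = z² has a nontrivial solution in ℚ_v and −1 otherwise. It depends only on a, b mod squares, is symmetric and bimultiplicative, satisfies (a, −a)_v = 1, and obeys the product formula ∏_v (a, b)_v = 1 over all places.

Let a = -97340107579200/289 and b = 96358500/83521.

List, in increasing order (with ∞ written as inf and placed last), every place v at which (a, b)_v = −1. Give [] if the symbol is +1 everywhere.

Mod squares: a ≡ -437, b ≡ 2185. Check v ∈ {∞, 2, 3, 5, 7, 17, 19, 23}.
v=5: a=5^2·(≡3), b=5^3·(≡3) mod 5; (3|5)=-1, (3|5)=-1; (−1)^{2·3·2}·(-1)^3·(-1)^2 = -1.
v=2: v_2(a)=6, v_2(b)=2; units ≡ 3, 1 (mod 8); ε·ε+αω+βω = 1·0+6·0+2·1 ≡ 0  ⇒  (a,b)_2 = +1.
v=∞: -437 < 0 and 2185 > 0  ⇒  (a,b)_∞ = +1.
v=17: a=17^-2·(≡10), b=17^-4·(≡1) mod 17; (10|17)=-1, (1|17)=+1; (−1)^{-2·-4·8}·(-1)^-4·(+1)^-2 = +1.
v=7: a=7^0·(≡2), b=7^2·(≡1) mod 7; (2|7)=+1, (1|7)=+1; (−1)^{0·2·3}·(+1)^2·(+1)^0 = +1.
v=23: a=23^3·(≡12), b=23^1·(≡12) mod 23; (12|23)=+1, (12|23)=+1; (−1)^{3·1·11}·(+1)^1·(+1)^3 = -1.
v=3: a=3^6·(≡1), b=3^2·(≡1) mod 3; (1|3)=+1, (1|3)=+1; (−1)^{6·2·1}·(+1)^2·(+1)^6 = +1.
v=19: a=19^3·(≡8), b=19^1·(≡6) mod 19; (8|19)=-1, (6|19)=+1; (−1)^{3·1·9}·(-1)^1·(+1)^3 = +1.
(-437, 2185 / ℚ) ramifies at {5, 23}: a division algebra.

[5, 23]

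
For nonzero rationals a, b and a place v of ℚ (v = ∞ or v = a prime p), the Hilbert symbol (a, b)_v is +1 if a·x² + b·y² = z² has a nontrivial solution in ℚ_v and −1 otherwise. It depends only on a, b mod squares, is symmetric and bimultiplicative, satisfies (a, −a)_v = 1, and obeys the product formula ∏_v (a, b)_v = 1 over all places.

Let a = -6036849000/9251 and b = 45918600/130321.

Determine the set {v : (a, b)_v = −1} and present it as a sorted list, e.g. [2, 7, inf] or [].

(a, b) ≡ (-110, 546) mod (ℚ^×)²; places V = {2, 3, 5, 7, 11, 13, 19, 29, ∞}.
(a,b)_5: α=3, u≡3; β=2, v≡4 (mod 5); (3|5)=-1, (4|5)=+1; sign (−1)^0·-1^2·+1^3 = +1.
(a,b)_2: α=3, β=3; u≡1, v≡1 (mod 8); ε(u)ε(v)=0·0, αω(v)=3·0, βω(u)=3·0; sum ≡ 0  ⇒  +1.
(a,b)_∞: sgn(-110)=−, sgn(546)=+, so +1.
(a,b)_19: α=0, u≡7; β=-4, v≡8 (mod 19); (7|19)=+1, (8|19)=-1; sign (−1)^0·+1^-4·-1^0 = +1.
(a,b)_3: α=6, u≡1; β=1, v≡2 (mod 3); (1|3)=+1, (2|3)=-1; sign (−1)^0·+1^1·-1^6 = +1.
(a,b)_11: α=-1, u≡1; β=0, v≡6 (mod 11); (1|11)=+1, (6|11)=-1; sign (−1)^0·+1^0·-1^-1 = -1.
(a,b)_7: α=2, u≡2; β=1, v≡1 (mod 7); (2|7)=+1, (1|7)=+1; sign (−1)^0·+1^1·+1^2 = +1.
(a,b)_13: α=2, u≡11; β=1, v≡1 (mod 13); (11|13)=-1, (1|13)=+1; sign (−1)^0·-1^1·+1^2 = -1.
(a,b)_29: α=-2, u≡24; β=2, v≡13 (mod 29); (24|29)=+1, (13|29)=+1; sign (−1)^0·+1^2·+1^-2 = +1.
Ram(-110, 546) = {11, 13}; no ℚ_11-point on the conic.

[11, 13]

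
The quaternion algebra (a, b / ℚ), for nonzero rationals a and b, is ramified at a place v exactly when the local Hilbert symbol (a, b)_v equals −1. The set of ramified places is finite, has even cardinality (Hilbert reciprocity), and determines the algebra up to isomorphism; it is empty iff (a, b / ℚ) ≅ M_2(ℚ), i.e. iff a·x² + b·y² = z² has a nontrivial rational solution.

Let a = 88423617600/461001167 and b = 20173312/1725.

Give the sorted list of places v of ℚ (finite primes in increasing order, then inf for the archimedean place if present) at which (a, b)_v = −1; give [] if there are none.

Mod squares: a ≡ 943, b ≡ 5658. Check v ∈ {∞, 2, 3, 5, 11, 23, 31, 37, 41, 43}.
v=31: a=31^0·(≡24), b=31^2·(≡8) mod 31; (24|31)=-1, (8|31)=+1; (−1)^{0·2·15}·(-1)^2·(+1)^0 = +1.
v=43: a=43^2·(≡13), b=43^0·(≡24) mod 43; (13|43)=+1, (24|43)=+1; (−1)^{2·0·21}·(+1)^0·(+1)^2 = +1.
v=37: a=37^-2·(≡29), b=37^0·(≡30) mod 37; (29|37)=-1, (30|37)=+1; (−1)^{-2·0·18}·(-1)^0·(+1)^-2 = +1.
v=41: a=41^1·(≡9), b=41^1·(≡38) mod 41; (9|41)=+1, (38|41)=-1; (−1)^{1·1·20}·(+1)^1·(-1)^1 = -1.
v=2: v_2(a)=6, v_2(b)=9; units ≡ 7, 5 (mod 8); ε·ε+αω+βω = 1·0+6·1+9·0 ≡ 0  ⇒  (a,b)_2 = +1.
v=5: a=5^2·(≡2), b=5^-2·(≡3) mod 5; (2|5)=-1, (3|5)=-1; (−1)^{2·-2·2}·(-1)^-2·(-1)^2 = +1.
v=∞: 943 > 0 and 5658 > 0  ⇒  (a,b)_∞ = +1.
v=3: a=3^6·(≡1), b=3^-1·(≡2) mod 3; (1|3)=+1, (2|3)=-1; (−1)^{6·-1·1}·(+1)^-1·(-1)^6 = +1.
v=23: a=23^-1·(≡9), b=23^-1·(≡2) mod 23; (9|23)=+1, (2|23)=+1; (−1)^{-1·-1·11}·(+1)^-1·(+1)^-1 = -1.
v=11: a=11^-4·(≡2), b=11^0·(≡3) mod 11; (2|11)=-1, (3|11)=+1; (−1)^{-4·0·5}·(-1)^0·(+1)^-4 = +1.
(943, 5658 / ℚ) ramifies at {23, 41}: a division algebra.

[23, 41]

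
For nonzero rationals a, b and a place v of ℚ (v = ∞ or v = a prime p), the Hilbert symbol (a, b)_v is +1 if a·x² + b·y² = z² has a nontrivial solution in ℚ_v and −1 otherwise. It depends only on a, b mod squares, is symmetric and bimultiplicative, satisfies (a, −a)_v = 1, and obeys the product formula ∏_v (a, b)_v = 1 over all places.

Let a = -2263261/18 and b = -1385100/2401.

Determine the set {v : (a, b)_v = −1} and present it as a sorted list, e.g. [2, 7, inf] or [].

(a, b) ≡ (-92378, -19) mod (ℚ^×)²; places V = {2, 3, 5, 7, 11, 13, 17, 19, ∞}.
(a,b)_19: α=1, u≡8; β=1, v≡14 (mod 19); (8|19)=-1, (14|19)=-1; sign (−1)^1·-1^1·-1^1 = -1.
(a,b)_∞: sgn(-92378)=−, sgn(-19)=−, so -1.
(a,b)_3: α=-2, u≡1; β=6, v≡2 (mod 3); (1|3)=+1, (2|3)=-1; sign (−1)^0·+1^6·-1^-2 = +1.
(a,b)_13: α=1, u≡5; β=0, v≡7 (mod 13); (5|13)=-1, (7|13)=-1; sign (−1)^0·-1^0·-1^1 = -1.
(a,b)_7: α=2, u≡1; β=-4, v≡4 (mod 7); (1|7)=+1, (4|7)=+1; sign (−1)^0·+1^-4·+1^2 = +1.
(a,b)_2: α=-1, β=2; u≡3, v≡5 (mod 8); ε(u)ε(v)=1·0, αω(v)=-1·1, βω(u)=2·1; sum ≡ 1  ⇒  -1.
(a,b)_5: α=0, u≡3; β=2, v≡1 (mod 5); (3|5)=-1, (1|5)=+1; sign (−1)^0·-1^2·+1^0 = +1.
(a,b)_17: α=1, u≡11; β=0, v≡15 (mod 17); (11|17)=-1, (15|17)=+1; sign (−1)^0·-1^0·+1^1 = +1.
(a,b)_11: α=1, u≡10; β=0, v≡3 (mod 11); (10|11)=-1, (3|11)=+1; sign (−1)^0·-1^0·+1^1 = +1.
(-92378, -19 / ℚ) ramifies at {2, 13, 19, ∞}: a division algebra.

[2, 13, 19, inf]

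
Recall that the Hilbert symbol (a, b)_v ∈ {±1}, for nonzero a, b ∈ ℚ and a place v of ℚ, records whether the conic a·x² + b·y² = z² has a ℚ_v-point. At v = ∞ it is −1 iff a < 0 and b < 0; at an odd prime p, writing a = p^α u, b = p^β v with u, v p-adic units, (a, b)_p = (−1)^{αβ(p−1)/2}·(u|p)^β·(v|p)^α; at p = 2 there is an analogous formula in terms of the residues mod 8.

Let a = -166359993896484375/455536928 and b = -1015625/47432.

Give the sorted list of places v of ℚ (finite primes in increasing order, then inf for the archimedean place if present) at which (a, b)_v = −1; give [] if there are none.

(a, b) ≡ (-8064030, -130) mod (ℚ^×)²; places V = {2, 3, 5, 7, 11, 13, 23, 29, 31, ∞}.
(a,b)_23: α=1, u≡16; β=0, v≡13 (mod 23); (16|23)=+1, (13|23)=+1; sign (−1)^0·+1^0·+1^1 = +1.
(a,b)_11: α=-2, u≡5; β=-2, v≡7 (mod 11); (5|11)=+1, (7|11)=-1; sign (−1)^0·+1^-2·-1^-2 = +1.
(a,b)_∞: sgn(-8064030)=−, sgn(-130)=−, so -1.
(a,b)_29: α=1, u≡2; β=0, v≡11 (mod 29); (2|29)=-1, (11|29)=-1; sign (−1)^0·-1^0·-1^1 = -1.
(a,b)_5: α=13, u≡1; β=7, v≡1 (mod 5); (1|5)=+1, (1|5)=+1; sign (−1)^0·+1^7·+1^13 = +1.
(a,b)_2: α=-5, β=-3; u≡1, v≡7 (mod 8); ε(u)ε(v)=0·1, αω(v)=-5·0, βω(u)=-3·0; sum ≡ 0  ⇒  +1.
(a,b)_7: α=-6, u≡6; β=-2, v≡6 (mod 7); (6|7)=-1, (6|7)=-1; sign (−1)^0·-1^-2·-1^-6 = +1.
(a,b)_31: α=1, u≡13; β=0, v≡14 (mod 31); (13|31)=-1, (14|31)=+1; sign (−1)^0·-1^0·+1^1 = +1.
(a,b)_3: α=1, u≡2; β=0, v≡2 (mod 3); (2|3)=-1, (2|3)=-1; sign (−1)^0·-1^0·-1^1 = -1.
(a,b)_13: α=3, u≡6; β=1, v≡12 (mod 13); (6|13)=-1, (12|13)=+1; sign (−1)^0·-1^1·+1^3 = -1.
(-8064030, -130 / ℚ) ramifies at {3, 13, 29, ∞}: a division algebra.

[3, 13, 29, inf]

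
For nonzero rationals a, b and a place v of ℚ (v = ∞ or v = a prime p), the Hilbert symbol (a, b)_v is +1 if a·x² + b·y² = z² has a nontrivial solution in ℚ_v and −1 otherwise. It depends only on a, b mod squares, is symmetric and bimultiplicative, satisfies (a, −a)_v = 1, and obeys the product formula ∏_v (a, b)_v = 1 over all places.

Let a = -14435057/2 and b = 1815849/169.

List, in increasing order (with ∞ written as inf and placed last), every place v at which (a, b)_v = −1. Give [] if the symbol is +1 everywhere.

[17, 31, 37, 43]

Mod squares: a ≡ -589186, b ≡ 201761. Check v ∈ {∞, 2, 3, 7, 13, 17, 19, 31, 37, 41, 43}.
v=∞: -589186 < 0 and 201761 > 0  ⇒  (a,b)_∞ = +1.
v=37: a=37^0·(≡6), b=37^1·(≡6) mod 37; (6|37)=-1, (6|37)=-1; (−1)^{0·1·18}·(-1)^1·(-1)^0 = -1.
v=41: a=41^0·(≡9), b=41^1·(≡10) mod 41; (9|41)=+1, (10|41)=+1; (−1)^{0·1·20}·(+1)^1·(+1)^0 = +1.
v=2: v_2(a)=-1, v_2(b)=0; units ≡ 7, 1 (mod 8); ε·ε+αω+βω = 1·0+-1·0+0·0 ≡ 0  ⇒  (a,b)_2 = +1.
v=43: a=43^1·(≡1), b=43^0·(≡28) mod 43; (1|43)=+1, (28|43)=-1; (−1)^{1·0·21}·(+1)^0·(-1)^1 = -1.
v=31: a=31^1·(≡2), b=31^0·(≡15) mod 31; (2|31)=+1, (15|31)=-1; (−1)^{1·0·15}·(+1)^0·(-1)^1 = -1.
v=17: a=17^1·(≡6), b=17^0·(≡6) mod 17; (6|17)=-1, (6|17)=-1; (−1)^{1·0·8}·(-1)^0·(-1)^1 = -1.
v=19: a=19^0·(≡11), b=19^1·(≡9) mod 19; (11|19)=+1, (9|19)=+1; (−1)^{0·1·9}·(+1)^1·(+1)^0 = +1.
v=7: a=7^2·(≡1), b=7^1·(≡1) mod 7; (1|7)=+1, (1|7)=+1; (−1)^{2·1·3}·(+1)^1·(+1)^2 = +1.
v=13: a=13^1·(≡3), b=13^-2·(≡9) mod 13; (3|13)=+1, (9|13)=+1; (−1)^{1·-2·6}·(+1)^-2·(+1)^1 = +1.
v=3: a=3^0·(≡2), b=3^2·(≡2) mod 3; (2|3)=-1, (2|3)=-1; (−1)^{0·2·1}·(-1)^2·(-1)^0 = +1.
|Ram(-589186, 201761)| = 4, even; anisotropic at {17, 31, 37, 43}.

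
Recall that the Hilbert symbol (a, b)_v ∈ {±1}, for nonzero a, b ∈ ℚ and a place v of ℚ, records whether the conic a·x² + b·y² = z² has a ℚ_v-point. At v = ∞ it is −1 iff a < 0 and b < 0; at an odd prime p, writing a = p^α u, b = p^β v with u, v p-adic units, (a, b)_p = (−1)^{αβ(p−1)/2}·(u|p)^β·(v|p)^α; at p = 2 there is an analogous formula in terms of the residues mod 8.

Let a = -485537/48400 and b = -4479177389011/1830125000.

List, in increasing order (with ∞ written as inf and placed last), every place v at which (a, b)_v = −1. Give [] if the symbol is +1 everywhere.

[19, inf]

(a, b) ≡ (-17, -38) mod (ℚ^×)²; places V = {2, 5, 11, 13, 17, 19, ∞}.
(a,b)_13: α=4, u≡9; β=8, v≡4 (mod 13); (9|13)=+1, (4|13)=+1; sign (−1)^0·+1^8·+1^4 = +1.
(a,b)_2: α=-4, β=-3; u≡7, v≡5 (mod 8); ε(u)ε(v)=1·0, αω(v)=-4·1, βω(u)=-3·0; sum ≡ 0  ⇒  +1.
(a,b)_17: α=1, u≡16; β=2, v≡9 (mod 17); (16|17)=+1, (9|17)=+1; sign (−1)^0·+1^2·+1^1 = +1.
(a,b)_∞: sgn(-17)=−, sgn(-38)=−, so -1.
(a,b)_5: α=-2, u≡3; β=-6, v≡3 (mod 5); (3|5)=-1, (3|5)=-1; sign (−1)^0·-1^-6·-1^-2 = +1.
(a,b)_11: α=-2, u≡9; β=-4, v≡7 (mod 11); (9|11)=+1, (7|11)=-1; sign (−1)^0·+1^-4·-1^-2 = +1.
(a,b)_19: α=0, u≡12; β=1, v≡11 (mod 19); (12|19)=-1, (11|19)=+1; sign (−1)^0·-1^1·+1^0 = -1.
Ram(-17, -38) = {19, ∞}; no ℚ_19-point on the conic.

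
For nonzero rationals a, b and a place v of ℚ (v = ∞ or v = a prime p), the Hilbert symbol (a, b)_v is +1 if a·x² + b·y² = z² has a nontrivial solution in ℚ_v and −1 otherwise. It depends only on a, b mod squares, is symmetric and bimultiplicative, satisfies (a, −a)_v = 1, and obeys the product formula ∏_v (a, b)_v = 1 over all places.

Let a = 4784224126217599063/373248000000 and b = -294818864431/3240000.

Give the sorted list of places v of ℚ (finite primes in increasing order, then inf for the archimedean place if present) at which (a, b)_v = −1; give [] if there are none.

[]

Mod squares: a ≡ 89726, b ≡ -8671. Check v ∈ {∞, 2, 3, 5, 7, 11, 13, 17, 23, 29}.
v=17: a=17^3·(≡8), b=17^2·(≡2) mod 17; (8|17)=+1, (2|17)=+1; (−1)^{3·2·8}·(+1)^2·(+1)^3 = +1.
v=7: a=7^9·(≡1), b=7^6·(≡4) mod 7; (1|7)=+1, (4|7)=+1; (−1)^{9·6·3}·(+1)^6·(+1)^9 = +1.
v=5: a=5^-6·(≡4), b=5^-4·(≡1) mod 5; (4|5)=+1, (1|5)=+1; (−1)^{-6·-4·2}·(+1)^-4·(+1)^-6 = +1.
v=∞: 89726 > 0 and -8671 < 0  ⇒  (a,b)_∞ = +1.
v=3: a=3^-6·(≡2), b=3^-4·(≡2) mod 3; (2|3)=-1, (2|3)=-1; (−1)^{-6·-4·1}·(-1)^-4·(-1)^-6 = +1.
v=2: v_2(a)=-15, v_2(b)=-6; units ≡ 7, 1 (mod 8); ε·ε+αω+βω = 1·0+-15·0+-6·0 ≡ 0  ⇒  (a,b)_2 = +1.
v=23: a=23^2·(≡1), b=23^1·(≡10) mod 23; (1|23)=+1, (10|23)=-1; (−1)^{2·1·11}·(+1)^1·(-1)^2 = +1.
v=13: a=13^1·(≡4), b=13^1·(≡9) mod 13; (4|13)=+1, (9|13)=+1; (−1)^{1·1·6}·(+1)^1·(+1)^1 = +1.
v=11: a=11^2·(≡2), b=11^0·(≡6) mod 11; (2|11)=-1, (6|11)=-1; (−1)^{2·0·5}·(-1)^0·(-1)^2 = +1.
v=29: a=29^1·(≡13), b=29^1·(≡20) mod 29; (13|29)=+1, (20|29)=+1; (−1)^{1·1·14}·(+1)^1·(+1)^1 = +1.
Every local symbol is +1, so the conic 89726·x² + -8671·y² = z² has ℚ_v-points for all v and hence a ℚ-point; (a, b / ℚ) ≅ M_2(ℚ).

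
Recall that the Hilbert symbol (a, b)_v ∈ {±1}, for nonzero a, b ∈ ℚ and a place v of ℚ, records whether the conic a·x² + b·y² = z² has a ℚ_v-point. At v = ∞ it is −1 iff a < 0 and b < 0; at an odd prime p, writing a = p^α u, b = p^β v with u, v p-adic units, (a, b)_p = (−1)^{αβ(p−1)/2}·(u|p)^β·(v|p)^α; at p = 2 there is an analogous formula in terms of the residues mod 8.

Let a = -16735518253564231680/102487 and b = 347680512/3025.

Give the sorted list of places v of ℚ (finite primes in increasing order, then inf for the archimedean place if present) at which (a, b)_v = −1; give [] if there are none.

[2, 3, 5, 23, 37, 47]

(a, b) ≡ (-4199685, 23) mod (ℚ^×)²; places V = {2, 3, 5, 7, 11, 13, 23, 37, 47, ∞}.
(a,b)_5: α=1, u≡2; β=-2, v≡2 (mod 5); (2|5)=-1, (2|5)=-1; sign (−1)^0·-1^-2·-1^1 = -1.
(a,b)_23: α=5, u≡12; β=1, v≡2 (mod 23); (12|23)=+1, (2|23)=+1; sign (−1)^1·+1^1·+1^5 = -1.
(a,b)_7: α=-1, u≡2; β=0, v≡4 (mod 7); (2|7)=+1, (4|7)=+1; sign (−1)^0·+1^0·+1^-1 = +1.
(a,b)_3: α=3, u≡1; β=10, v≡2 (mod 3); (1|3)=+1, (2|3)=-1; sign (−1)^0·+1^10·-1^3 = -1.
(a,b)_2: α=16, β=8; u≡3, v≡7 (mod 8); ε(u)ε(v)=1·1, αω(v)=16·0, βω(u)=8·1; sum ≡ 1  ⇒  -1.
(a,b)_∞: sgn(-4199685)=−, sgn(23)=+, so +1.
(a,b)_47: α=1, u≡35; β=0, v≡13 (mod 47); (35|47)=-1, (13|47)=-1; sign (−1)^0·-1^0·-1^1 = -1.
(a,b)_13: α=2, u≡3; β=0, v≡4 (mod 13); (3|13)=+1, (4|13)=+1; sign (−1)^0·+1^0·+1^2 = +1.
(a,b)_37: α=1, u≡7; β=0, v≡14 (mod 37); (7|37)=+1, (14|37)=-1; sign (−1)^0·+1^0·-1^1 = -1.
(a,b)_11: α=-4, u≡5; β=-2, v≡1 (mod 11); (5|11)=+1, (1|11)=+1; sign (−1)^0·+1^-2·+1^-4 = +1.
Ram(-4199685, 23) = {2, 3, 5, 23, 37, 47}; no ℚ_2-point on the conic.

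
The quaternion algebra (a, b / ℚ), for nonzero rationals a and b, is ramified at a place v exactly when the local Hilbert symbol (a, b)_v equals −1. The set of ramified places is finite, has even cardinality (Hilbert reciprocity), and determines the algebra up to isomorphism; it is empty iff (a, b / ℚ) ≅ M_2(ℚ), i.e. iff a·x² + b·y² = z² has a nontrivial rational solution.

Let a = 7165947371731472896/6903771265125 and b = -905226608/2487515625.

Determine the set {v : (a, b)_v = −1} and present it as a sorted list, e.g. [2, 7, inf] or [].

Mod squares: a ≡ 170, b ≡ -143. Check v ∈ {∞, 2, 3, 5, 7, 11, 13, 17, 19, 29, 31, 37}.
v=3: a=3^-2·(≡2), b=3^-2·(≡1) mod 3; (2|3)=-1, (1|3)=+1; (−1)^{-2·-2·1}·(-1)^-2·(+1)^-2 = +1.
v=19: a=19^-4·(≡12), b=19^-2·(≡7) mod 19; (12|19)=-1, (7|19)=+1; (−1)^{-4·-2·9}·(-1)^-2·(+1)^-4 = +1.
v=13: a=13^2·(≡12), b=13^1·(≡2) mod 13; (12|13)=+1, (2|13)=-1; (−1)^{2·1·6}·(+1)^1·(-1)^2 = +1.
v=31: a=31^-2·(≡30), b=31^0·(≡11) mod 31; (30|31)=-1, (11|31)=-1; (−1)^{-2·0·15}·(-1)^0·(-1)^-2 = +1.
v=29: a=29^2·(≡23), b=29^0·(≡19) mod 29; (23|29)=+1, (19|29)=-1; (−1)^{2·0·14}·(+1)^0·(-1)^2 = +1.
v=37: a=37^2·(≡23), b=37^2·(≡32) mod 37; (23|37)=-1, (32|37)=-1; (−1)^{2·2·18}·(-1)^2·(-1)^2 = +1.
v=∞: 170 > 0 and -143 < 0  ⇒  (a,b)_∞ = +1.
v=17: a=17^3·(≡12), b=17^2·(≡7) mod 17; (12|17)=-1, (7|17)=-1; (−1)^{3·2·8}·(-1)^2·(-1)^3 = -1.
v=7: a=7^-2·(≡2), b=7^-2·(≡1) mod 7; (2|7)=+1, (1|7)=+1; (−1)^{-2·-2·3}·(+1)^-2·(+1)^-2 = +1.
v=5: a=5^-3·(≡1), b=5^-6·(≡2) mod 5; (1|5)=+1, (2|5)=-1; (−1)^{-3·-6·2}·(+1)^-6·(-1)^-3 = -1.
v=2: v_2(a)=9, v_2(b)=4; units ≡ 5, 1 (mod 8); ε·ε+αω+βω = 0·0+9·0+4·1 ≡ 0  ⇒  (a,b)_2 = +1.
v=11: a=11^4·(≡1), b=11^1·(≡4) mod 11; (1|11)=+1, (4|11)=+1; (−1)^{4·1·5}·(+1)^1·(+1)^4 = +1.
Ram(170, -143) = {5, 17}; no ℚ_5-point on the conic.

[5, 17]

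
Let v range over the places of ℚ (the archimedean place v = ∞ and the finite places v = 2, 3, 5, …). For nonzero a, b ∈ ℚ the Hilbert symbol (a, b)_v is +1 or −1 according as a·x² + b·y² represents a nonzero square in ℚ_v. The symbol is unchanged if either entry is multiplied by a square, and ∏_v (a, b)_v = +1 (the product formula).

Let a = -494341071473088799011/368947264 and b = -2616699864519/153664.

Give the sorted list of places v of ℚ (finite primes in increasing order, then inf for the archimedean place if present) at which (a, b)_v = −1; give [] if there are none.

(a, b) ≡ (-19, -551) mod (ℚ^×)²; places V = {2, 3, 7, 13, 19, 29, 31, ∞}.
(a,b)_13: α=4, u≡2; β=2, v≡5 (mod 13); (2|13)=-1, (5|13)=-1; sign (−1)^0·-1^2·-1^4 = +1.
(a,b)_2: α=-6, β=-6; u≡5, v≡1 (mod 8); ε(u)ε(v)=0·0, αω(v)=-6·0, βω(u)=-6·1; sum ≡ 0  ⇒  +1.
(a,b)_∞: sgn(-19)=−, sgn(-551)=−, so -1.
(a,b)_29: α=2, u≡27; β=1, v≡21 (mod 29); (27|29)=-1, (21|29)=-1; sign (−1)^0·-1^1·-1^2 = -1.
(a,b)_31: α=4, u≡3; β=2, v≡28 (mod 31); (3|31)=-1, (28|31)=+1; sign (−1)^0·-1^2·+1^4 = +1.
(a,b)_7: α=-8, u≡4; β=-4, v≡1 (mod 7); (4|7)=+1, (1|7)=+1; sign (−1)^0·+1^-4·+1^-8 = +1.
(a,b)_3: α=2, u≡2; β=4, v≡1 (mod 3); (2|3)=-1, (1|3)=+1; sign (−1)^0·-1^4·+1^2 = +1.
(a,b)_19: α=5, u≡13; β=3, v≡5 (mod 19); (13|19)=-1, (5|19)=+1; sign (−1)^1·-1^3·+1^5 = +1.
(-19, -551 / ℚ) ramifies at {29, ∞}: a division algebra.

[29, inf]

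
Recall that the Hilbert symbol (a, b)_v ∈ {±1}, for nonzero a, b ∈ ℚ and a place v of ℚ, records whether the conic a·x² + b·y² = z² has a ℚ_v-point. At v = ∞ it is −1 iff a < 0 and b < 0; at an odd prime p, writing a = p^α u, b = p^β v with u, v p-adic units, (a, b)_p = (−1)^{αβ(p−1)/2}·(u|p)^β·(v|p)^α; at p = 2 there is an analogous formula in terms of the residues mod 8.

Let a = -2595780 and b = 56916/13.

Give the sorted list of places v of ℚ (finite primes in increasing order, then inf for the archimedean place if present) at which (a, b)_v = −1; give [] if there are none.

(a, b) ≡ (-72105, 20553) mod (ℚ^×)²; places V = {2, 3, 5, 11, 13, 17, 19, 23, 31, ∞}.
(a,b)_19: α=1, u≡9; β=0, v≡14 (mod 19); (9|19)=+1, (14|19)=-1; sign (−1)^0·+1^0·-1^1 = -1.
(a,b)_23: α=1, u≡1; β=0, v≡17 (mod 23); (1|23)=+1, (17|23)=-1; sign (−1)^0·+1^0·-1^1 = -1.
(a,b)_∞: sgn(-72105)=−, sgn(20553)=+, so +1.
(a,b)_2: α=2, β=2; u≡7, v≡1 (mod 8); ε(u)ε(v)=1·0, αω(v)=2·0, βω(u)=2·0; sum ≡ 0  ⇒  +1.
(a,b)_31: α=0, u≡5; β=1, v≡22 (mod 31); (5|31)=+1, (22|31)=-1; sign (−1)^0·+1^1·-1^0 = +1.
(a,b)_5: α=1, u≡4; β=0, v≡2 (mod 5); (4|5)=+1, (2|5)=-1; sign (−1)^0·+1^0·-1^1 = -1.
(a,b)_3: α=3, u≡1; β=3, v≡2 (mod 3); (1|3)=+1, (2|3)=-1; sign (−1)^1·+1^3·-1^3 = +1.
(a,b)_13: α=0, u≡8; β=-1, v≡2 (mod 13); (8|13)=-1, (2|13)=-1; sign (−1)^0·-1^-1·-1^0 = -1.
(a,b)_11: α=1, u≡3; β=0, v≡1 (mod 11); (3|11)=+1, (1|11)=+1; sign (−1)^0·+1^0·+1^1 = +1.
(a,b)_17: α=0, u≡1; β=1, v≡13 (mod 17); (1|17)=+1, (13|17)=+1; sign (−1)^0·+1^1·+1^0 = +1.
|Ram(-72105, 20553)| = 4, even; anisotropic at {5, 13, 19, 23}.

[5, 13, 19, 23]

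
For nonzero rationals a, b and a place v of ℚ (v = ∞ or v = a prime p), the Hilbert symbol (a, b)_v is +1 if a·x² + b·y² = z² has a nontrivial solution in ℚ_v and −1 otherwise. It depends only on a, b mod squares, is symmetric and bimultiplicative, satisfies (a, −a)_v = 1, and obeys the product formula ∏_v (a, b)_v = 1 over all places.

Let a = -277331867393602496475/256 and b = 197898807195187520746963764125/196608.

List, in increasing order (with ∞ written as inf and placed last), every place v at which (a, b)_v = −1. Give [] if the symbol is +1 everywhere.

[3, 11, 13, 17]

Mod squares: a ≡ -145299, b ≡ 1070655495. Check v ∈ {∞, 2, 3, 5, 7, 11, 13, 17, 29, 37, 43}.
v=2: v_2(a)=-8, v_2(b)=-16; units ≡ 5, 7 (mod 8); ε·ε+αω+βω = 0·1+-8·0+-16·1 ≡ 0  ⇒  (a,b)_2 = +1.
v=13: a=13^2·(≡5), b=13^3·(≡6) mod 13; (5|13)=-1, (6|13)=-1; (−1)^{2·3·6}·(-1)^3·(-1)^2 = -1.
v=43: a=43^2·(≡35), b=43^3·(≡28) mod 43; (35|43)=+1, (28|43)=-1; (−1)^{2·3·21}·(+1)^3·(-1)^2 = +1.
v=37: a=37^1·(≡20), b=37^1·(≡17) mod 37; (20|37)=-1, (17|37)=-1; (−1)^{1·1·18}·(-1)^1·(-1)^1 = +1.
v=5: a=5^2·(≡1), b=5^3·(≡1) mod 5; (1|5)=+1, (1|5)=+1; (−1)^{2·3·2}·(+1)^3·(+1)^2 = +1.
v=29: a=29^2·(≡20), b=29^3·(≡6) mod 29; (20|29)=+1, (6|29)=+1; (−1)^{2·3·14}·(+1)^3·(+1)^2 = +1.
v=7: a=7^5·(≡3), b=7^9·(≡4) mod 7; (3|7)=-1, (4|7)=+1; (−1)^{5·9·3}·(-1)^9·(+1)^5 = +1.
v=∞: -145299 < 0 and 1070655495 > 0  ⇒  (a,b)_∞ = +1.
v=17: a=17^1·(≡15), b=17^1·(≡11) mod 17; (15|17)=+1, (11|17)=-1; (−1)^{1·1·8}·(+1)^1·(-1)^1 = -1.
v=3: a=3^1·(≡2), b=3^-1·(≡2) mod 3; (2|3)=-1, (2|3)=-1; (−1)^{1·-1·1}·(-1)^-1·(-1)^1 = -1.
v=11: a=11^3·(≡10), b=11^4·(≡2) mod 11; (10|11)=-1, (2|11)=-1; (−1)^{3·4·5}·(-1)^4·(-1)^3 = -1.
Ram(-145299, 1070655495) = {3, 11, 13, 17}; no ℚ_3-point on the conic.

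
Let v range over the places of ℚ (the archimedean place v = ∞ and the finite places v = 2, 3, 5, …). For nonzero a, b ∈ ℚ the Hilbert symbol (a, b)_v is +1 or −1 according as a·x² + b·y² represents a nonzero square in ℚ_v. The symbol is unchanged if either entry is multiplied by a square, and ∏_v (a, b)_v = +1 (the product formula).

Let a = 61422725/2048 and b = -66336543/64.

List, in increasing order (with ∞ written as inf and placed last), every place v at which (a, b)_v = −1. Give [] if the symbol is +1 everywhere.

Mod squares: a ≡ 100282, b ≡ -150423. Check v ∈ {∞, 2, 3, 5, 7, 13, 19, 29}.
v=3: a=3^0·(≡1), b=3^3·(≡1) mod 3; (1|3)=+1, (1|3)=+1; (−1)^{0·3·1}·(+1)^3·(+1)^0 = +1.
v=29: a=29^1·(≡7), b=29^1·(≡4) mod 29; (7|29)=+1, (4|29)=+1; (−1)^{1·1·14}·(+1)^1·(+1)^1 = +1.
v=∞: 100282 > 0 and -150423 < 0  ⇒  (a,b)_∞ = +1.
v=7: a=7^3·(≡2), b=7^3·(≡2) mod 7; (2|7)=+1, (2|7)=+1; (−1)^{3·3·3}·(+1)^3·(+1)^3 = -1.
v=19: a=19^1·(≡14), b=19^1·(≡17) mod 19; (14|19)=-1, (17|19)=+1; (−1)^{1·1·9}·(-1)^1·(+1)^1 = +1.
v=13: a=13^1·(≡2), b=13^1·(≡12) mod 13; (2|13)=-1, (12|13)=+1; (−1)^{1·1·6}·(-1)^1·(+1)^1 = -1.
v=2: v_2(a)=-11, v_2(b)=-6; units ≡ 5, 1 (mod 8); ε·ε+αω+βω = 0·0+-11·0+-6·1 ≡ 0  ⇒  (a,b)_2 = +1.
v=5: a=5^2·(≡3), b=5^0·(≡3) mod 5; (3|5)=-1, (3|5)=-1; (−1)^{2·0·2}·(-1)^0·(-1)^2 = +1.
Ram(100282, -150423) = {7, 13}; no ℚ_7-point on the conic.

[7, 13]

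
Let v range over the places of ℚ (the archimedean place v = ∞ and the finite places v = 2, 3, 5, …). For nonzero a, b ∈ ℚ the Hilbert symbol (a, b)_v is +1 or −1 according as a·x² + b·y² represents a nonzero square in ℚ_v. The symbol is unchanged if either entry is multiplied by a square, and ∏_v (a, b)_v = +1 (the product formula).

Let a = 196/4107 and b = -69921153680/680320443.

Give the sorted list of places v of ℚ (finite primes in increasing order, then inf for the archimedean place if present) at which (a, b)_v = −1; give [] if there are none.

[3, 5, 17, 19]

(a, b) ≡ (3, -111435) mod (ℚ^×)²; places V = {2, 3, 5, 7, 11, 17, 19, 23, 37, ∞}.
(a,b)_5: α=0, u≡3; β=1, v≡3 (mod 5); (3|5)=-1, (3|5)=-1; sign (−1)^0·-1^1·-1^0 = -1.
(a,b)_7: α=2, u≡5; β=6, v≡3 (mod 7); (5|7)=-1, (3|7)=-1; sign (−1)^0·-1^6·-1^2 = +1.
(a,b)_19: α=0, u≡2; β=1, v≡16 (mod 19); (2|19)=-1, (16|19)=+1; sign (−1)^0·-1^1·+1^0 = -1.
(a,b)_∞: sgn(3)=+, sgn(-111435)=−, so +1.
(a,b)_23: α=0, u≡8; β=1, v≡3 (mod 23); (8|23)=+1, (3|23)=+1; sign (−1)^0·+1^1·+1^0 = +1.
(a,b)_17: α=0, u≡6; β=1, v≡3 (mod 17); (6|17)=-1, (3|17)=-1; sign (−1)^0·-1^1·-1^0 = -1.
(a,b)_3: α=-1, u≡1; β=-1, v≡1 (mod 3); (1|3)=+1, (1|3)=+1; sign (−1)^1·+1^-1·+1^-1 = -1.
(a,b)_11: α=0, u≡5; β=-2, v≡2 (mod 11); (5|11)=+1, (2|11)=-1; sign (−1)^0·+1^-2·-1^0 = +1.
(a,b)_37: α=-2, u≡16; β=-4, v≡12 (mod 37); (16|37)=+1, (12|37)=+1; sign (−1)^0·+1^-4·+1^-2 = +1.
(a,b)_2: α=2, β=4; u≡3, v≡5 (mod 8); ε(u)ε(v)=1·0, αω(v)=2·1, βω(u)=4·1; sum ≡ 0  ⇒  +1.
Ram(3, -111435) = {3, 5, 17, 19}; no ℚ_3-point on the conic.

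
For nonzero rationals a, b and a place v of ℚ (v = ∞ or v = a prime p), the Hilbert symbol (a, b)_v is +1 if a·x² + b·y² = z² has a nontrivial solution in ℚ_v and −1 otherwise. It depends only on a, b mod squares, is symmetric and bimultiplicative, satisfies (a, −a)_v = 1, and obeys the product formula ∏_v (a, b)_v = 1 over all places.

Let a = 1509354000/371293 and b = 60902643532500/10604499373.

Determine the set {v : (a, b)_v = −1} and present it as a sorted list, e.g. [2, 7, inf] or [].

[11, 13]

Mod squares: a ≡ 5005, b ≡ 1001. Check v ∈ {∞, 2, 3, 5, 7, 11, 13}.
v=11: a=11^3·(≡1), b=11^5·(≡1) mod 11; (1|11)=+1, (1|11)=+1; (−1)^{3·5·5}·(+1)^5·(+1)^3 = -1.
v=5: a=5^3·(≡4), b=5^4·(≡4) mod 5; (4|5)=+1, (4|5)=+1; (−1)^{3·4·2}·(+1)^4·(+1)^3 = +1.
v=2: v_2(a)=4, v_2(b)=2; units ≡ 5, 1 (mod 8); ε·ε+αω+βω = 0·0+4·0+2·1 ≡ 0  ⇒  (a,b)_2 = +1.
v=13: a=13^-5·(≡11), b=13^-9·(≡3) mod 13; (11|13)=-1, (3|13)=+1; (−1)^{-5·-9·6}·(-1)^-9·(+1)^-5 = -1.
v=7: a=7^1·(≡1), b=7^5·(≡3) mod 7; (1|7)=+1, (3|7)=-1; (−1)^{1·5·3}·(+1)^5·(-1)^1 = +1.
v=∞: 5005 > 0 and 1001 > 0  ⇒  (a,b)_∞ = +1.
v=3: a=3^4·(≡1), b=3^2·(≡2) mod 3; (1|3)=+1, (2|3)=-1; (−1)^{4·2·1}·(+1)^2·(-1)^4 = +1.
|Ram(5005, 1001)| = 2, even; anisotropic at {11, 13}.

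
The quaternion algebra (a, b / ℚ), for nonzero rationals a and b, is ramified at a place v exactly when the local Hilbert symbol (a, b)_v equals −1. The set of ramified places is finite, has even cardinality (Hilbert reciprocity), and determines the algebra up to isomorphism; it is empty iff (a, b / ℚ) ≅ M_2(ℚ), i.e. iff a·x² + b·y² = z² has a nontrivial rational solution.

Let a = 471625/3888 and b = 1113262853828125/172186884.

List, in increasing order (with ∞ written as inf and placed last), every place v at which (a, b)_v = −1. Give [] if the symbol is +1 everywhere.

Mod squares: a ≡ 1155, b ≡ 5005. Check v ∈ {∞, 2, 3, 5, 7, 11, 13}.
v=11: a=11^1·(≡6), b=11^3·(≡3) mod 11; (6|11)=-1, (3|11)=+1; (−1)^{1·3·5}·(-1)^3·(+1)^1 = +1.
v=2: v_2(a)=-4, v_2(b)=-2; units ≡ 3, 5 (mod 8); ε·ε+αω+βω = 1·0+-4·1+-2·1 ≡ 0  ⇒  (a,b)_2 = +1.
v=13: a=13^0·(≡11), b=13^1·(≡7) mod 13; (11|13)=-1, (7|13)=-1; (−1)^{0·1·6}·(-1)^1·(-1)^0 = -1.
v=7: a=7^3·(≡1), b=7^7·(≡1) mod 7; (1|7)=+1, (1|7)=+1; (−1)^{3·7·3}·(+1)^7·(+1)^3 = -1.
v=∞: 1155 > 0 and 5005 > 0  ⇒  (a,b)_∞ = +1.
v=3: a=3^-5·(≡1), b=3^-16·(≡1) mod 3; (1|3)=+1, (1|3)=+1; (−1)^{-5·-16·1}·(+1)^-16·(+1)^-5 = +1.
v=5: a=5^3·(≡1), b=5^7·(≡1) mod 5; (1|5)=+1, (1|5)=+1; (−1)^{3·7·2}·(+1)^7·(+1)^3 = +1.
Ram(1155, 5005) = {7, 13}; no ℚ_7-point on the conic.

[7, 13]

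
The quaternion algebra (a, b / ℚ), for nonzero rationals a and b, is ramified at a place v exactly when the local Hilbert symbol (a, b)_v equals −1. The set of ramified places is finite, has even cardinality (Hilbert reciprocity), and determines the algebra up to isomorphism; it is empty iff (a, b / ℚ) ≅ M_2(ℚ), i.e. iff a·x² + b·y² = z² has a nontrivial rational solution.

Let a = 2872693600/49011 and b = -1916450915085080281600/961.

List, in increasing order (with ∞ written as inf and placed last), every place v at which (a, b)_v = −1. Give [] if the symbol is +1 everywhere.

Mod squares: a ≡ 20706, b ≡ -14674. Check v ∈ {∞, 2, 3, 5, 7, 11, 17, 19, 23, 29, 31}.
v=17: a=17^-1·(≡11), b=17^4·(≡5) mod 17; (11|17)=-1, (5|17)=-1; (−1)^{-1·4·8}·(-1)^4·(-1)^-1 = -1.
v=7: a=7^3·(≡2), b=7^4·(≡5) mod 7; (2|7)=+1, (5|7)=-1; (−1)^{3·4·3}·(+1)^4·(-1)^3 = -1.
v=3: a=3^-1·(≡2), b=3^0·(≡2) mod 3; (2|3)=-1, (2|3)=-1; (−1)^{-1·0·1}·(-1)^0·(-1)^-1 = -1.
v=11: a=11^0·(≡3), b=11^3·(≡10) mod 11; (3|11)=+1, (10|11)=-1; (−1)^{0·3·5}·(+1)^3·(-1)^0 = +1.
v=29: a=29^1·(≡26), b=29^3·(≡7) mod 29; (26|29)=-1, (7|29)=+1; (−1)^{1·3·14}·(-1)^3·(+1)^1 = -1.
v=19: a=19^2·(≡2), b=19^0·(≡15) mod 19; (2|19)=-1, (15|19)=-1; (−1)^{2·0·9}·(-1)^0·(-1)^2 = +1.
v=23: a=23^0·(≡3), b=23^1·(≡8) mod 23; (3|23)=+1, (8|23)=+1; (−1)^{0·1·11}·(+1)^1·(+1)^0 = +1.
v=5: a=5^2·(≡4), b=5^2·(≡1) mod 5; (4|5)=+1, (1|5)=+1; (−1)^{2·2·2}·(+1)^2·(+1)^2 = +1.
v=31: a=31^-2·(≡24), b=31^-2·(≡2) mod 31; (24|31)=-1, (2|31)=+1; (−1)^{-2·-2·15}·(-1)^-2·(+1)^-2 = +1.
v=2: v_2(a)=5, v_2(b)=9; units ≡ 1, 7 (mod 8); ε·ε+αω+βω = 0·1+5·0+9·0 ≡ 0  ⇒  (a,b)_2 = +1.
v=∞: 20706 > 0 and -14674 < 0  ⇒  (a,b)_∞ = +1.
|Ram(20706, -14674)| = 4, even; anisotropic at {3, 7, 17, 29}.

[3, 7, 17, 29]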